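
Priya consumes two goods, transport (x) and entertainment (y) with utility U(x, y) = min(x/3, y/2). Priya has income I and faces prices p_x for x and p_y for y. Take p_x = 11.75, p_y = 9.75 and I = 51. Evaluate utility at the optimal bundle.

Demand: x*(p_x,p_y,I) = 3·I/(3·p_x + 2·p_y), y* = 2·I/(3·p_x + 2·p_y).
Here 3·11.75 + 2·9.75 = 54.75, giving x* = 2.7945 and y* = 1.863.
Utility at the optimum: U(2.7945, 1.863) = 0.9315.

V = 0.9315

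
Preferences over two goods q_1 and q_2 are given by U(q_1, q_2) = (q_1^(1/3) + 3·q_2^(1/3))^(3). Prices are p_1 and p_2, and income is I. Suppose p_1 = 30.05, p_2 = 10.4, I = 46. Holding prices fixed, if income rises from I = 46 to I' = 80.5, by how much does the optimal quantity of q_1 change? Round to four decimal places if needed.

Δq_1* = 0.1168

MRS = MU_q_1/MU_q_2 = (1/3)·(q_2/q_1)^(2/3). Set equal to p_1/p_2.
Solve for the ratio: q_2/q_1 = [3·p_1/p_2]^(1.5).
Substitute q_2 = (q_2/q_1)·q_1 into the budget: q_1* = I/(p_1 + p_2·(q_2/q_1)).
Numerically q_2/q_1 = 25.521053, so q_1* = 46/(30.05 + 10.4·25.521053) = 0.1557.
At I' = 80.5: q_1* = 0.2724. Change: 0.2724 − 0.1557 = 0.1168.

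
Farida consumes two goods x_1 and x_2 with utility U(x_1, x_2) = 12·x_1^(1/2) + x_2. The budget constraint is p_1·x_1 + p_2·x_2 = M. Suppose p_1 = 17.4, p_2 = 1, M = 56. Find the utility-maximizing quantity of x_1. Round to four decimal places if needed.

x_1* = 0.1189

MU_x_1 = 6/√x_1, MU_x_2 = 1. Tangency: 6/√x_1 = p_1/p_2.
Thus x_1* = (6·p_2/p_1)² — independent of M — with the rest of income spent on x_2.
Plugging in: x_1* = (6·1/17.4)² = 0.1189.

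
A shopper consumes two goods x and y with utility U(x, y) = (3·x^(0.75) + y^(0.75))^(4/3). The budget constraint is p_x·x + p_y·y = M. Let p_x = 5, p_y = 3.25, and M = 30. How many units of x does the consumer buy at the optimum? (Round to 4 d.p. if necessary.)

Numerically y/x = 0.069161, so x* = 30/(5 + 3.25·0.069161) = 5.7419.

x* = 5.7419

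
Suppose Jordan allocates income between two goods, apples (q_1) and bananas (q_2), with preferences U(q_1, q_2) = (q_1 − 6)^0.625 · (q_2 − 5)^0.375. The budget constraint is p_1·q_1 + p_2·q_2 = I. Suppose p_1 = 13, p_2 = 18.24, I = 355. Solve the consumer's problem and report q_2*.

q_2* = 8.8199

This is Cobb-Douglas in (q_1−6, q_2−5): tangency gives 0.625·p_2·(q_2−5) = 0.375·p_1·(q_1−6).
Substituting into the budget: q_1* = 6 + 0.625·(I − 6·p_1 − 5·p_2)/p_1, and q_2* = 5 + 0.375·(…)/p_2.
Discretionary income = 355 − 6·13 − 5·18.24 = 185.8; q_2* = 5 + 0.375·185.8/18.24 = 8.8199.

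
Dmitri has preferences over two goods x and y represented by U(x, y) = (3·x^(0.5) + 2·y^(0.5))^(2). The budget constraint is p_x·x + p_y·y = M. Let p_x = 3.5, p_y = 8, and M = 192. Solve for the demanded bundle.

MRS = MU_x/MU_y = (3/2)·(y/x)^(0.5). Set equal to p_x/p_y.
Solve for the ratio: y/x = [(2/3)·p_x/p_y]^(2).
Substitute y = (y/x)·x into the budget: x* = M/(p_x + p_y·(y/x)).
Numerically y/x = 0.085069, so x* = 192/(3.5 + 8·0.085069) = 45.9269 and y* = 0.085069·45.9269 = 3.907.

x* = 45.9269, y* = 3.907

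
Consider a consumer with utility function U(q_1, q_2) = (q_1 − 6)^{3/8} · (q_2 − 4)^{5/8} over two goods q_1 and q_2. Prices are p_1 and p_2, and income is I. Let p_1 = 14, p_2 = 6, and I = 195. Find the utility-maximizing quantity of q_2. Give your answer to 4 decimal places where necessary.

q_2* = 13.0625

This is Cobb-Douglas in (q_1−6, q_2−4): tangency gives 0.375·p_2·(q_2−4) = 0.625·p_1·(q_1−6).
After buying the subsistence bundle (6, 4), a share 0.375 of the remaining income goes to q_1: q_1* = 6 + 0.375·(I − 6p_1 − 4p_2)/p_1.
Discretionary income = 195 − 6·14 − 4·6 = 87; q_2* = 4 + 0.625·87/6 = 13.0625.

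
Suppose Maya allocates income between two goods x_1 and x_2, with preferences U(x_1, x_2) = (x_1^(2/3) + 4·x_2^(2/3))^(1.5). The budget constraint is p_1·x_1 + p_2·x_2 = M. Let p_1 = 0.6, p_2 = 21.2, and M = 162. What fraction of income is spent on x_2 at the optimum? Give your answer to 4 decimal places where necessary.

share on x_2 = 0.0488

MU_x_1 ∝ x_1^(-1/3), MU_x_2 ∝ 4·x_2^(-1/3), so MRS = (1/4)·(x_2/x_1)^(1/3) = p_1/p_2.
Hence x_2/x_1 = (4·p_1/p_2)^(1/(1/3)), i.e. raised to the 3 power.
Substitute x_2 = (x_2/x_1)·x_1 into the budget: x_1* = M/(p_1 + p_2·(x_2/x_1)).
Numerically x_2/x_1 = 0.001451, so x_1* = 162/(0.6 + 21.2·0.001451) = 256.8337 and x_2* = 0.001451·256.8337 = 0.3726.
Expenditure on x_2: 21.2·0.3726 = 7.8998; share = 0.0488.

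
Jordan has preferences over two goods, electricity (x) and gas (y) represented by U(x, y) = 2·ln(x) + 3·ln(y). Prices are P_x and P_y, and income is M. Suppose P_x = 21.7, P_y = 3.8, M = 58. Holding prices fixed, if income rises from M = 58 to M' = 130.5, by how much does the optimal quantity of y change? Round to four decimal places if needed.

Δy* = 11.4474

MU_x/MU_y = (2·y)/(3·x); tangency sets this equal to P_x/P_y.
Rearranging, P_y·y = (3/2)·P_x·x. Substituting into the budget gives P_x·x·(1 + (3/2)) = M.
Demand: x*(P_x,P_y,M) = 0.4·M/P_x and y* = 0.6·M/P_y.
At P_x=21.7, P_y=3.8, M=58: y* = 0.6·58/3.8 = 9.1579.
At M' = 130.5: y* = 20.6053. Change: 20.6053 − 9.1579 = 11.4474.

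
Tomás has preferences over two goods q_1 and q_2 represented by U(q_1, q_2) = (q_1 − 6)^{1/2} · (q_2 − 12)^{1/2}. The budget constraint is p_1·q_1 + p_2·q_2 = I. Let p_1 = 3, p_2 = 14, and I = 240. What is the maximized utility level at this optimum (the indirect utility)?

V = 4.1662

MRS = (q_2−12)/(q_1−6). Tangency with p_1/p_2 gives q_2−12 = (p_1/p_2)·(q_1−6).
After buying the subsistence bundle (6, 12), a share 0.5 of the remaining income goes to q_1: q_1* = 6 + 0.5·(I − 6p_1 − 12p_2)/p_1.
Discretionary income = 240 − 6·3 − 12·14 = 54; q_1* = 6 + 0.5·54/3 = 15; q_2* = 12 + 0.5·54/14 = 13.9286.
Utility at the optimum: U(15, 13.9286) = 4.1662.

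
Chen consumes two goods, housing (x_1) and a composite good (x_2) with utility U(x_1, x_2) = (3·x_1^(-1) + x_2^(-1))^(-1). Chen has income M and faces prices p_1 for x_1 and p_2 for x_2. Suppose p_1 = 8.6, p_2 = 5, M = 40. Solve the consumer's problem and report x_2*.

x_2* = 2.4453

MU_x_1 ∝ 3·x_1^(-2), MU_x_2 ∝ x_2^(-2), so MRS = 3·(x_2/x_1)^(2) = p_1/p_2.
Solve for the ratio: x_2/x_1 = [(1/3)·p_1/p_2]^(0.5).
Substitute x_2 = (x_2/x_1)·x_1 into the budget: x_1* = M/(p_1 + p_2·(x_2/x_1)).
Numerically x_2/x_1 = 0.757188, so x_1* = 40/(8.6 + 5·0.757188) = 3.2295 and x_2* = 0.757188·3.2295 = 2.4453.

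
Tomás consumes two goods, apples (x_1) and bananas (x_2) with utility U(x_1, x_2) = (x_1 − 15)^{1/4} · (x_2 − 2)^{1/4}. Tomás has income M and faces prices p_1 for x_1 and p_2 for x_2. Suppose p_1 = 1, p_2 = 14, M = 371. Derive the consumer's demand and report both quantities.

x_1* = 179, x_2* = 13.7143

Discretionary income = 371 − 15·1 − 2·14 = 328; x_1* = 15 + 0.5·328/1 = 179; x_2* = 2 + 0.5·328/14 = 13.7143.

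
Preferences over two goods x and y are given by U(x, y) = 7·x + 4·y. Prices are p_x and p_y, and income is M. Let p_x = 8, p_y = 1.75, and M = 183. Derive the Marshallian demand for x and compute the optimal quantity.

y gives more utility per dollar, so spend all income on y: y* = M/p_y, x* = 0.
Numerically: x* = 0, y* = 104.5714.

x* = 0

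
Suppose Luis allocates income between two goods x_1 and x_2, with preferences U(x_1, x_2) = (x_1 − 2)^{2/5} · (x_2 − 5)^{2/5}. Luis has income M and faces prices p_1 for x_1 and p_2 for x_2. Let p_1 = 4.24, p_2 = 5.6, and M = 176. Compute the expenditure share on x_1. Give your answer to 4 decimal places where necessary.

share on x_1 = 0.4445

MRS = (x_2−5)/(x_1−2). Tangency with p_1/p_2 gives x_2−5 = (p_1/p_2)·(x_1−2).
After buying the subsistence bundle (2, 5), a share 0.5 of the remaining income goes to x_1: x_1* = 2 + 0.5·(M − 2p_1 − 5p_2)/p_1.
Discretionary income = 176 − 2·4.24 − 5·5.6 = 139.52; x_1* = 2 + 0.5·139.52/4.24 = 18.4528; x_2* = 5 + 0.5·139.52/5.6 = 17.4571.
Expenditure on x_1: 4.24·18.4528 = 78.24; share = 0.4445.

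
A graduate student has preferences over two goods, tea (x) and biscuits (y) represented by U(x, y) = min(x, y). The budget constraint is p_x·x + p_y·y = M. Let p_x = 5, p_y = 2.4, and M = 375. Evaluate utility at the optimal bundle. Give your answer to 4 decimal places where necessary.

V = 50.6757

Leontief preferences: the optimum is at the kink where x/1 = y/1, i.e. y = x.
Budget: p_x·x + p_y·x = M, so (p_x + p_y)·x = M.
Demand: x*(p_x,p_y,M) = M/(p_x + p_y), y* = M/(p_x + p_y).
Here 5 + 2.4 = 7.4, giving x* = 50.6757 and y* = 50.6757.
Utility at the optimum: U(50.6757, 50.6757) = 50.6757.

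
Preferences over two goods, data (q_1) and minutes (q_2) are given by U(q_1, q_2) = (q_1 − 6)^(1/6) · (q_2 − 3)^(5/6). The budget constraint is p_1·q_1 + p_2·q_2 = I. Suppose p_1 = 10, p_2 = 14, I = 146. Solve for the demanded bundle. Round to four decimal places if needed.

q_1* = 6.7333, q_2* = 5.619

MRS = (1/5)·(q_2−3)/(q_1−6). Tangency with p_1/p_2 gives q_2−3 = 5·(p_1/p_2)·(q_1−6).
Substituting into the budget: q_1* = 6 + 1/6·(I − 6·p_1 − 3·p_2)/p_1, and q_2* = 3 + 5/6·(…)/p_2.
Discretionary income = 146 − 6·10 − 3·14 = 44; q_1* = 6 + 1/6·44/10 = 6.7333; q_2* = 3 + 5/6·44/14 = 5.619.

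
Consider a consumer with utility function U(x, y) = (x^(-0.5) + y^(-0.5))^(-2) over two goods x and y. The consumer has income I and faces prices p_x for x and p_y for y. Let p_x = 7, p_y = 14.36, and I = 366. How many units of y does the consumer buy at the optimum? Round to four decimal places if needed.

y* = 14.2626

Numerically y/x = 0.619387, so x* = 366/(7 + 14.36·0.619387) = 23.027 and y* = 0.619387·23.027 = 14.2626.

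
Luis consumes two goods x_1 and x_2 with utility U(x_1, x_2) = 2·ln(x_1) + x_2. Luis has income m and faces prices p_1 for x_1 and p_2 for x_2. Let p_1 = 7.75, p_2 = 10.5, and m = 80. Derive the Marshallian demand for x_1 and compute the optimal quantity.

x_1* = 2.7097

MU_x_1 = 2/x_1, MU_x_2 = 1. Tangency: 2/x_1 = p_1/p_2.
So x_1*(p_1,p_2) = 2·p_2/p_1, independent of income; and x_2* = (m − 2·p_2)/p_2.
At the given prices: x_1* = 2·10.5/7.75 = 2.7097.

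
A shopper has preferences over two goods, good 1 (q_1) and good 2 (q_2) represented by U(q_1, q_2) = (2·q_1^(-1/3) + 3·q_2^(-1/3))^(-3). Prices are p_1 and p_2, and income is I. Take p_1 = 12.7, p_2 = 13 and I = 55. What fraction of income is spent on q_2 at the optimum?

share on q_2 = 0.5769

From the CES first-order condition, (2/3)·(q_2/q_1)^(4/3) = p_1/p_2.
Solve for the ratio: q_2/q_1 = [(3/2)·p_1/p_2]^(0.75).
With the ratio pinned down, the budget gives q_1* = I/(p_1 + p_2·(q_2/q_1)) and q_2* = (q_2/q_1)·q_1*.
Numerically q_2/q_1 = 1.331876, so q_1* = 55/(12.7 + 13·1.331876) = 1.8325 and q_2* = 1.331876·1.8325 = 2.4406.
Expenditure on q_2: 13·2.4406 = 31.7278; share = 0.5769.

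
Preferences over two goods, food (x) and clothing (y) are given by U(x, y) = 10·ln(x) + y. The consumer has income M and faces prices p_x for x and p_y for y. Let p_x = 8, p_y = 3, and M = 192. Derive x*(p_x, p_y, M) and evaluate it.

x* = 3.75

MU_x = 10/x, MU_y = 1. Tangency: 10/x = p_x/p_y.
So x*(p_x,p_y) = 10·p_y/p_x, independent of income; and y* = (M − 10·p_y)/p_y.
At the given prices: x* = 10·3/8 = 3.75.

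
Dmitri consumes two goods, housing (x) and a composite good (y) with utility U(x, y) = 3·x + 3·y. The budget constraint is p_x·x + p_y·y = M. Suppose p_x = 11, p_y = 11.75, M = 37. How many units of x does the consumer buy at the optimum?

x* = 3.3636

x gives more utility per dollar, so spend all income on x: x* = M/p_x, y* = 0.
Numerically: x* = 3.3636, y* = 0.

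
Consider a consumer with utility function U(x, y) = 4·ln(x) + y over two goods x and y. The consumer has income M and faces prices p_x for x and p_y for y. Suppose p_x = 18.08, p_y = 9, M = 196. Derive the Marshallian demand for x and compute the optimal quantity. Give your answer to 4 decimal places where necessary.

MU_x = 4/x, MU_y = 1. Tangency: 4/x = p_x/p_y.
So x*(p_x,p_y) = 4·p_y/p_x, independent of income; and y* = (M − 4·p_y)/p_y.
At the given prices: x* = 4·9/18.08 = 1.9912.

x* = 1.9912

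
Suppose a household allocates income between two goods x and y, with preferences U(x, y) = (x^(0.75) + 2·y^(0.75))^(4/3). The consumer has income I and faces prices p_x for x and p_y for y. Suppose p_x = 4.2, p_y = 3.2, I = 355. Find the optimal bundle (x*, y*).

MRS = MU_x/MU_y = (1/2)·(y/x)^(0.25). Set equal to p_x/p_y.
Hence y/x = (2·p_x/p_y)^(1/(0.25)), i.e. raised to the 4 power.
With the ratio pinned down, the budget gives x* = I/(p_x + p_y·(y/x)) and y* = (y/x)·x*.
Numerically y/x = 47.480713, so x* = 355/(4.2 + 3.2·47.480713) = 2.2736 and y* = 47.480713·2.2736 = 107.9534.

x* = 2.2736, y* = 107.9534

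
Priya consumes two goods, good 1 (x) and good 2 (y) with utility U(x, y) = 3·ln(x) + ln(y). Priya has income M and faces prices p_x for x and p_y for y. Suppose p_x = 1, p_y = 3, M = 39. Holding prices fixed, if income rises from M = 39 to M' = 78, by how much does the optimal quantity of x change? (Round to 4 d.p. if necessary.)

The MRS is 3·y/x. Set MRS = p_x/p_y.
So 3·p_y·y = p_x·x; combined with the budget, a share 0.75 of income goes to x.
Demand: x*(p_x,p_y,M) = 0.75·M/p_x and y* = 0.25·M/p_y.
At p_x=1, p_y=3, M=39: x* = 0.75·39/1 = 29.25.
At M' = 78: x* = 58.5. Change: 58.5 − 29.25 = 29.25.

Δx* = 29.25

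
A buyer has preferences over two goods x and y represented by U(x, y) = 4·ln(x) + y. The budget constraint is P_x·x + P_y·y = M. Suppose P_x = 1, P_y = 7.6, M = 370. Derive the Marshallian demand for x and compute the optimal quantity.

Set MRS = P_x/P_y: (4/x)/1 = P_x/P_y.
So x*(P_x,P_y) = 4·P_y/P_x, independent of income; and y* = (M − 4·P_y)/P_y.
At the given prices: x* = 4·7.6/1 = 30.4.

x* = 30.4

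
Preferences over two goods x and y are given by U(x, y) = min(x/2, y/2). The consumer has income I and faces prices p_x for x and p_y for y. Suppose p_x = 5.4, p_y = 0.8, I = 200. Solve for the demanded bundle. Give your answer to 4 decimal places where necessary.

Demand: x*(p_x,p_y,I) = 2·I/(2·p_x + 2·p_y), y* = 2·I/(2·p_x + 2·p_y).
Here 2·5.4 + 2·0.8 = 12.4, giving x* = 32.2581 and y* = 32.2581.

x* = 32.2581, y* = 32.2581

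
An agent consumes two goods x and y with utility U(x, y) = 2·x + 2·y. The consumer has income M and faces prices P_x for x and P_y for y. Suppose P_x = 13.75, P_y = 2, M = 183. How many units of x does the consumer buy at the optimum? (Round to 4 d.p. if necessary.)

x* = 0

Numerically: x* = 0, y* = 91.5.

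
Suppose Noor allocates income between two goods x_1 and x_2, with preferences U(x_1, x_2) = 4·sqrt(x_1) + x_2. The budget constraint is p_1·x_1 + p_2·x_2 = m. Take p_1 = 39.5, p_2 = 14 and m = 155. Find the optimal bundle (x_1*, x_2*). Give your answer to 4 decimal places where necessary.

MU_x_1 = 2/√x_1, MU_x_2 = 1. Tangency: 2/√x_1 = p_1/p_2.
Solve: √x_1 = 2·p_2/p_1, so x_1*(p_1,p_2) = (2·p_2/p_1)², and x_2* = (m − p_1·x_1*)/p_2.
Plugging in: x_1* = (2·14/39.5)² = 0.5025, x_2* = 9.6537.

x_1* = 0.5025, x_2* = 9.6537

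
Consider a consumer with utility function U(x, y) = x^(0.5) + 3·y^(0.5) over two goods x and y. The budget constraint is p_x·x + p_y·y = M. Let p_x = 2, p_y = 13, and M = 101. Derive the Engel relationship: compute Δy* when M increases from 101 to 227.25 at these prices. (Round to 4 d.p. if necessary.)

Δy* = 5.639

From the CES first-order condition, (1/3)·(y/x)^(0.5) = p_x/p_y.
Solve for the ratio: y/x = [3·p_x/p_y]^(2).
Substitute y = (y/x)·x into the budget: x* = M/(p_x + p_y·(y/x)).
Numerically y/x = 0.213018, so x* = 101/(2 + 13·0.213018) = 21.1774 and y* = 0.213018·21.1774 = 4.5112.
At M' = 227.25: y* = 10.1501. Change: 10.1501 − 4.5112 = 5.639.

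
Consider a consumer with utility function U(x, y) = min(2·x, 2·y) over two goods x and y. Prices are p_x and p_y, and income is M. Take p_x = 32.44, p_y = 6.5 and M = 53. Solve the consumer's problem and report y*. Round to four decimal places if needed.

y* = 1.3611

With perfect complements, no substitution: consume in ratio x:y = 2:2.
Budget: p_x·x + p_y·x = M, so (2·p_x + 2·p_y)·x = 2·M.
Demand: x*(p_x,p_y,M) = 2·M/(2·p_x + 2·p_y), y* = 2·M/(2·p_x + 2·p_y).
Here 2·32.44 + 2·6.5 = 77.88, giving y* = 1.3611.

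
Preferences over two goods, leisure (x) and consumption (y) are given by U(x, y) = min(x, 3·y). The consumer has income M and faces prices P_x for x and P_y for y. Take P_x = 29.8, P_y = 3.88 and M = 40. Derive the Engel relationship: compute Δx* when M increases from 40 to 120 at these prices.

Δx* = 2.5729

Leontief preferences: the optimum is at the kink where x/3 = y/1, i.e. y = (1/3)·x.
Budget: P_x·x + P_y·(1/3)·x = M, so (3·P_x + P_y)·x = 3·M.
Demand: x*(P_x,P_y,M) = 3·M/(3·P_x + P_y), y* = M/(3·P_x + P_y).
Here 3·29.8 + 3.88 = 93.28, giving x* = 1.2864.
At M' = 120: x* = 3.8593. Change: 3.8593 − 1.2864 = 2.5729.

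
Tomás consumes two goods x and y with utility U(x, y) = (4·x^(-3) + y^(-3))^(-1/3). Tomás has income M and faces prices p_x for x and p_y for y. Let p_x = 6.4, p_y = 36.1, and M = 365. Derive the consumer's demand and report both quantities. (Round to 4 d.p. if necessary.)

MRS = MU_x/MU_y = 4·(y/x)^(4). Set equal to p_x/p_y.
Solve for the ratio: y/x = [(1/4)·p_x/p_y]^(0.25).
Substitute y = (y/x)·x into the budget: x* = M/(p_x + p_y·(y/x)).
Numerically y/x = 0.458831, so x* = 365/(6.4 + 36.1·0.458831) = 15.8946 and y* = 0.458831·15.8946 = 7.2929.

x* = 15.8946, y* = 7.2929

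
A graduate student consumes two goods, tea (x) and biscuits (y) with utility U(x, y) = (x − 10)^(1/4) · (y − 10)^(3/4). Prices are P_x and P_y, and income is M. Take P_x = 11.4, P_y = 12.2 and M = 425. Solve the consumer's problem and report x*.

x* = 14.1447

MRS = (1/3)·(y−10)/(x−10). Tangency with P_x/P_y gives y−10 = 3·(P_x/P_y)·(x−10).
After buying the subsistence bundle (10, 10), a share 0.25 of the remaining income goes to x: x* = 10 + 0.25·(M − 10P_x − 10P_y)/P_x.
Discretionary income = 425 − 10·11.4 − 10·12.2 = 189; x* = 10 + 0.25·189/11.4 = 14.1447.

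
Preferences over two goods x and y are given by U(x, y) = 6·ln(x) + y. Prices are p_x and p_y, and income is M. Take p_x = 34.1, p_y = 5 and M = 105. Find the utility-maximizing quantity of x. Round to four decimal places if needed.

MU_x = 6/x, MU_y = 1. Tangency: 6/x = p_x/p_y.
So x*(p_x,p_y) = 6·p_y/p_x, independent of income; and y* = (M − 6·p_y)/p_y.
At the given prices: x* = 6·5/34.1 = 0.8798.

x* = 0.8798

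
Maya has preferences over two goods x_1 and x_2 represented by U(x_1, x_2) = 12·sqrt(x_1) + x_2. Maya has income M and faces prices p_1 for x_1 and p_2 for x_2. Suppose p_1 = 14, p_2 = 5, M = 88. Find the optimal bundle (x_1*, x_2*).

Set MRS = p_1/p_2: 6·x_1^(−1/2) = p_1/p_2.
Thus x_1* = (6·p_2/p_1)² — independent of M — with the rest of income spent on x_2.
Plugging in: x_1* = (6·5/14)² = 4.5918, x_2* = 4.7429.

x_1* = 4.5918, x_2* = 4.7429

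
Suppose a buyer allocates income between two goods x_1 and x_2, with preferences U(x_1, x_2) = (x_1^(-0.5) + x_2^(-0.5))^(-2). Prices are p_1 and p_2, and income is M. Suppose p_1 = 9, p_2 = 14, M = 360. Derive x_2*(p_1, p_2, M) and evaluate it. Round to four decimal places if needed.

MU_x_1 ∝ x_1^(-1.5), MU_x_2 ∝ x_2^(-1.5), so MRS = (x_2/x_1)^(1.5) = p_1/p_2.
Hence x_2/x_1 = (p_1/p_2)^(1/(1.5)), i.e. raised to the 2/3 power.
With the ratio pinned down, the budget gives x_1* = M/(p_1 + p_2·(x_2/x_1)) and x_2* = (x_2/x_1)·x_1*.
Numerically x_2/x_1 = 0.744863, so x_1* = 360/(9 + 14·0.744863) = 18.5299 and x_2* = 0.744863·18.5299 = 13.8022.

x_2* = 13.8022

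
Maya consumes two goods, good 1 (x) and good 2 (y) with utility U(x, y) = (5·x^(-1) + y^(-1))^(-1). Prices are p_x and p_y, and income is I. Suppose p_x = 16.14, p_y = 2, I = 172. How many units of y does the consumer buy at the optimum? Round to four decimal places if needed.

y* = 11.6972

With the ratio pinned down, the budget gives x* = I/(p_x + p_y·(y/x)) and y* = (y/x)·x*.
Numerically y/x = 1.270433, so x* = 172/(16.14 + 2·1.270433) = 9.2073 and y* = 1.270433·9.2073 = 11.6972.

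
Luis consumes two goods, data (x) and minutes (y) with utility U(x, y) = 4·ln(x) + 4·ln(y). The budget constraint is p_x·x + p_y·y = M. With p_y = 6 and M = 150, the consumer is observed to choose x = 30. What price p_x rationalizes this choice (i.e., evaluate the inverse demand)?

The MRS is y/x. Set MRS = p_x/p_y.
So 4·p_y·y = 4·p_x·x; combined with the budget, a share 0.5 of income goes to x.
Demand: x*(p_x,p_y,M) = 0.5·M/p_x and y* = 0.5·M/p_y.
Set x* = 30 in the demand function and solve for p_x: p_x = 2.5.

p_x = 2.5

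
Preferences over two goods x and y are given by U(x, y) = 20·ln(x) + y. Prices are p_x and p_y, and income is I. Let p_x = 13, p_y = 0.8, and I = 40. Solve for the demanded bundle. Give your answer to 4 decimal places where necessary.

x* = 1.2308, y* = 30

MU_x = 20/x, MU_y = 1. Tangency: 20/x = p_x/p_y.
So x*(p_x,p_y) = 20·p_y/p_x, independent of income; and y* = (I − 20·p_y)/p_y.
At the given prices: x* = 20·0.8/13 = 1.2308, and y* = 30.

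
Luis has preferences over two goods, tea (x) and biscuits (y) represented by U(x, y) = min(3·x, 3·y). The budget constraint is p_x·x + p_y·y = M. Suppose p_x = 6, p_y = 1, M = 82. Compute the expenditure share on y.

Leontief preferences: the optimum is at the kink where x/3 = y/3, i.e. y = x.
Budget: p_x·x + p_y·x = M, so (3·p_x + 3·p_y)·x = 3·M.
Demand: x*(p_x,p_y,M) = 3·M/(3·p_x + 3·p_y), y* = 3·M/(3·p_x + 3·p_y).
Here 3·6 + 3·1 = 21, giving x* = 11.7143 and y* = 11.7143.
Expenditure on y: 1·11.7143 = 11.7143; share = 0.1429.

share on y = 0.1429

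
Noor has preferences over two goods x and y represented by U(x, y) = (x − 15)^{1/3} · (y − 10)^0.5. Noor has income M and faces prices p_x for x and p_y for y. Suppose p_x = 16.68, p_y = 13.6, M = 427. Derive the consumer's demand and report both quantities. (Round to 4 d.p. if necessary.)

This is Cobb-Douglas in (x−15, y−10): tangency gives 1/3·p_y·(y−10) = 0.5·p_x·(x−15).
Substituting into the budget: x* = 15 + 0.4·(M − 15·p_x − 10·p_y)/p_x, and y* = 10 + 0.6·(…)/p_y.
Discretionary income = 427 − 15·16.68 − 10·13.6 = 40.8; x* = 15 + 0.4·40.8/16.68 = 15.9784; y* = 10 + 0.6·40.8/13.6 = 11.8.

x* = 15.9784, y* = 11.8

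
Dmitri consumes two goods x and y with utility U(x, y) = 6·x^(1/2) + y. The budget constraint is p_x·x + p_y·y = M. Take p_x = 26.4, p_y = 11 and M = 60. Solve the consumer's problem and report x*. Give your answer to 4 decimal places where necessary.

Utility is quasi-linear in y; the FOC for x is 3/√x = p_x/p_y.
Thus x* = (3·p_y/p_x)² — independent of M — with the rest of income spent on y.
Plugging in: x* = (3·11/26.4)² = 1.5625.

x* = 1.5625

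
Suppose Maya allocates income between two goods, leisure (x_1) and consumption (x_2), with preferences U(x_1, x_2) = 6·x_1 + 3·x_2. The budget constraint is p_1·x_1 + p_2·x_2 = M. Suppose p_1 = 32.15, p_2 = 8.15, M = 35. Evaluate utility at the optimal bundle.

Linear utility — the consumer picks whichever good has higher MU/price: 6/32.15 = 0.1866 vs 3/8.15 = 0.3681.
x_2 gives more utility per dollar, so spend all income on x_2: x_2* = M/p_2, x_1* = 0.
Numerically: x_1* = 0, x_2* = 4.2945.
Utility at the optimum: U(0, 4.2945) = 12.8834.

V = 12.8834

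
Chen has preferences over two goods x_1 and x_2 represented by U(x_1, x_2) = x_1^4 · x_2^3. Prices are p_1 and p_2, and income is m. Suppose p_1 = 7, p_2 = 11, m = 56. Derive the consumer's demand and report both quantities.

x_1* = 4.5714, x_2* = 2.1818

Demand: x_1*(p_1,p_2,m) = 4/7·m/p_1 and x_2* = 3/7·m/p_2.
At p_1=7, p_2=11, m=56: x_1* = 4/7·56/7 = 4.5714, x_2* = 2.1818.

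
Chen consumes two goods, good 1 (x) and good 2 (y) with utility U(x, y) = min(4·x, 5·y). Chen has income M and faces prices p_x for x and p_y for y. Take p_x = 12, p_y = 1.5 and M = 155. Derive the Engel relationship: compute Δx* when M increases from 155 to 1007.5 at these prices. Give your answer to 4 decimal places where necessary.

Δx* = 64.5833

With perfect complements, no substitution: consume in ratio x:y = 5:4.
Budget: p_x·x + p_y·(4/5)·x = M, so (5·p_x + 4·p_y)·x = 5·M.
Demand: x*(p_x,p_y,M) = 5·M/(5·p_x + 4·p_y), y* = 4·M/(5·p_x + 4·p_y).
Here 5·12 + 4·1.5 = 66, giving x* = 11.7424.
At M' = 1007.5: x* = 76.3258. Change: 76.3258 − 11.7424 = 64.5833.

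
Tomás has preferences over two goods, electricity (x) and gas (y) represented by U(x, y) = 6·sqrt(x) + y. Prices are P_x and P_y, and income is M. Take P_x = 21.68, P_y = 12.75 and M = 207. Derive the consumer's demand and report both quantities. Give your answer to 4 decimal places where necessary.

Utility is quasi-linear in y; the FOC for x is 3/√x = P_x/P_y.
Solve: √x = 3·P_y/P_x, so x*(P_x,P_y) = (3·P_y/P_x)², and y* = (M − P_x·x*)/P_y.
Plugging in: x* = (3·12.75/21.68)² = 3.1128, y* = 10.9424.

x* = 3.1128, y* = 10.9424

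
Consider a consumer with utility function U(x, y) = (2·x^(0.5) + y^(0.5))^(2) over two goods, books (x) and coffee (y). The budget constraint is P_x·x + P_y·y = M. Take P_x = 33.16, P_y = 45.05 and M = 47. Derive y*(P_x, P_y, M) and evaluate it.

MU_x ∝ 2·x^(-0.5), MU_y ∝ y^(-0.5), so MRS = 2·(y/x)^(0.5) = P_x/P_y.
Hence y/x = ((1/2)·P_x/P_y)^(1/(0.5)), i.e. raised to the 2 power.
Substitute y = (y/x)·x into the budget: x* = M/(P_x + P_y·(y/x)).
Numerically y/x = 0.13545, so x* = 47/(33.16 + 45.05·0.13545) = 1.1971 and y* = 0.13545·1.1971 = 0.1621.

y* = 0.1621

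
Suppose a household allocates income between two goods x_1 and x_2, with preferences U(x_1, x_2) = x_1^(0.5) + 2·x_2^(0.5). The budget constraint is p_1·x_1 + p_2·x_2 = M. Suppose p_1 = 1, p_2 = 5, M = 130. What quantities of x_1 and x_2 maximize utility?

From the CES first-order condition, (1/2)·(x_2/x_1)^(0.5) = p_1/p_2.
Hence x_2/x_1 = (2·p_1/p_2)^(1/(0.5)), i.e. raised to the 2 power.
With the ratio pinned down, the budget gives x_1* = M/(p_1 + p_2·(x_2/x_1)) and x_2* = (x_2/x_1)·x_1*.
Numerically x_2/x_1 = 0.16, so x_1* = 130/(1 + 5·0.16) = 72.2222 and x_2* = 0.16·72.2222 = 11.5556.

x_1* = 72.2222, x_2* = 11.5556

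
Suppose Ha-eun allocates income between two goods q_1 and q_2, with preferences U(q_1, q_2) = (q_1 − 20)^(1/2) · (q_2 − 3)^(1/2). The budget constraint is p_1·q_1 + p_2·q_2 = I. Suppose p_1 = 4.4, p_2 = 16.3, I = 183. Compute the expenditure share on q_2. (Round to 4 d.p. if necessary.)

This is Cobb-Douglas in (q_1−20, q_2−3): tangency gives 0.5·p_2·(q_2−3) = 0.5·p_1·(q_1−20).
After buying the subsistence bundle (20, 3), a share 0.5 of the remaining income goes to q_1: q_1* = 20 + 0.5·(I − 20p_1 − 3p_2)/p_1.
Discretionary income = 183 − 20·4.4 − 3·16.3 = 46.1; q_1* = 20 + 0.5·46.1/4.4 = 25.2386; q_2* = 3 + 0.5·46.1/16.3 = 4.4141.
Expenditure on q_2: 16.3·4.4141 = 71.95; share = 0.3932.

share on q_2 = 0.3932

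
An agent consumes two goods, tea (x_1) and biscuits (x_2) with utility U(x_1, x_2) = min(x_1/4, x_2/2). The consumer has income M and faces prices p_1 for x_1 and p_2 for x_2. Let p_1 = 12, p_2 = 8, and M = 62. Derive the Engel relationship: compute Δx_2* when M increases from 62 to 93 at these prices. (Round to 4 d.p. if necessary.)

Δx_2* = 0.9688

Leontief preferences: the optimum is at the kink where x_1/4 = x_2/2, i.e. x_2 = (1/2)·x_1.
Budget: p_1·x_1 + p_2·(1/2)·x_1 = M, so (4·p_1 + 2·p_2)·x_1 = 4·M.
Demand: x_1*(p_1,p_2,M) = 4·M/(4·p_1 + 2·p_2), x_2* = 2·M/(4·p_1 + 2·p_2).
Here 4·12 + 2·8 = 64, giving x_2* = 1.9375.
At M' = 93: x_2* = 2.9062. Change: 2.9062 − 1.9375 = 0.9688.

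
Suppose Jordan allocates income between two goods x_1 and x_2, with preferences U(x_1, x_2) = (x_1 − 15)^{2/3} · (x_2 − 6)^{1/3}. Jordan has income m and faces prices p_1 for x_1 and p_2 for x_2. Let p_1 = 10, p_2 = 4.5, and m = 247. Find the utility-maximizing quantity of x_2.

Let x_1' = x_1−15, x_2' = x_2−6. MRS = 2·x_2'/x_1' = p_1/p_2.
Substituting into the budget: x_1* = 15 + 2/3·(m − 15·p_1 − 6·p_2)/p_1, and x_2* = 6 + 1/3·(…)/p_2.
Discretionary income = 247 − 15·10 − 6·4.5 = 70; x_2* = 6 + 1/3·70/4.5 = 11.1852.

x_2* = 11.1852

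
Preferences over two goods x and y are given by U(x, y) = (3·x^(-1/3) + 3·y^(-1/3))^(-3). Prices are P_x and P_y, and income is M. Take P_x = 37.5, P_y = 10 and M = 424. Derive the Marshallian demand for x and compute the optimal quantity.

x* = 6.579

MU_x ∝ 3·x^(-4/3), MU_y ∝ 3·y^(-4/3), so MRS = (y/x)^(4/3) = P_x/P_y.
Solve for the ratio: y/x = [P_x/P_y]^(0.75).
With the ratio pinned down, the budget gives x* = M/(P_x + P_y·(y/x)) and y* = (y/x)·x*.
Numerically y/x = 2.694781, so x* = 424/(37.5 + 10·2.694781) = 6.579.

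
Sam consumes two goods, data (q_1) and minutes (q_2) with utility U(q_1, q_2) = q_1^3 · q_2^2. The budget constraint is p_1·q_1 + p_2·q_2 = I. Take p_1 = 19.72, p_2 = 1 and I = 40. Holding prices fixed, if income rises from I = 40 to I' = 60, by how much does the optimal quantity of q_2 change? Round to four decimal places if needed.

Demand: q_1*(p_1,p_2,I) = 0.6·I/p_1 and q_2* = 0.4·I/p_2.
At p_1=19.72, p_2=1, I=40: q_2* = 0.4·40/1 = 16.
At I' = 60: q_2* = 24. Change: 24 − 16 = 8.

Δq_2* = 8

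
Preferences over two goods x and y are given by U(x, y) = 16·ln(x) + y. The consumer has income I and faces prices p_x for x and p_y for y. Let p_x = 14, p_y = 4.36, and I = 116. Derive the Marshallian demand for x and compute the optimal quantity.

Set MRS = p_x/p_y: (16/x)/1 = p_x/p_y.
So x*(p_x,p_y) = 16·p_y/p_x, independent of income; and y* = (I − 16·p_y)/p_y.
At the given prices: x* = 16·4.36/14 = 4.9829.

x* = 4.9829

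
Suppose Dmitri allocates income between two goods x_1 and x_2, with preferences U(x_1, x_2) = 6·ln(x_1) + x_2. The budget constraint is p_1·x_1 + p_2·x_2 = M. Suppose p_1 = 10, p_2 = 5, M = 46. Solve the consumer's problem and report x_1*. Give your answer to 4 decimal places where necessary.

MU_x_1 = 6/x_1, MU_x_2 = 1. Tangency: 6/x_1 = p_1/p_2.
So x_1*(p_1,p_2) = 6·p_2/p_1, independent of income; and x_2* = (M − 6·p_2)/p_2.
At the given prices: x_1* = 6·5/10 = 3.

x_1* = 3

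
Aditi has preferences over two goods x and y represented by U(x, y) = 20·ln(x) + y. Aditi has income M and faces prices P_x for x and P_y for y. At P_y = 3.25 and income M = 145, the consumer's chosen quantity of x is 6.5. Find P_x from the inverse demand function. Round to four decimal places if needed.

MU_x = 20/x, MU_y = 1. Tangency: 20/x = P_x/P_y.
So x*(P_x,P_y) = 20·P_y/P_x, independent of income; and y* = (M − 20·P_y)/P_y.
Set x* = 6.5 in the demand function and solve for P_x: P_x = 10.

P_x = 10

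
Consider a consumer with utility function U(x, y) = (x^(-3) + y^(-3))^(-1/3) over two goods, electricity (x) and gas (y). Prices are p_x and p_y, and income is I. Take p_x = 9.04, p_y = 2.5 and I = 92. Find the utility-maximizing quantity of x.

MU_x ∝ x^(-4), MU_y ∝ y^(-4), so MRS = (y/x)^(4) = p_x/p_y.
Solve for the ratio: y/x = [p_x/p_y]^(0.25).
With the ratio pinned down, the budget gives x* = I/(p_x + p_y·(y/x)) and y* = (y/x)·x*.
Numerically y/x = 1.378977, so x* = 92/(9.04 + 2.5·1.378977) = 7.3674.

x* = 7.3674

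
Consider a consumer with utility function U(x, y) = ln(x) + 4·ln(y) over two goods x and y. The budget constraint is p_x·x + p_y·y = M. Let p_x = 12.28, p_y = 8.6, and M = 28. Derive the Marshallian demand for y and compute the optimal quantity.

y* = 2.6047

Demand: x*(p_x,p_y,M) = 0.2·M/p_x and y* = 0.8·M/p_y.
At p_x=12.28, p_y=8.6, M=28: y* = 0.8·28/8.6 = 2.6047.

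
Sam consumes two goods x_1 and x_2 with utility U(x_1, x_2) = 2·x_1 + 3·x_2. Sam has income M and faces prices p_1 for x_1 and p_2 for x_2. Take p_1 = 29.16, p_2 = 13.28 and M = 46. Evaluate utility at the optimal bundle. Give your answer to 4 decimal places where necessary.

Perfect substitutes: compare marginal utility per dollar. 2/p_1 vs 3/p_2 → 0.0686 vs 0.2259.
x_2 gives more utility per dollar, so spend all income on x_2: x_2* = M/p_2, x_1* = 0.
Numerically: x_1* = 0, x_2* = 3.4639.
Utility at the optimum: U(0, 3.4639) = 10.3916.

V = 10.3916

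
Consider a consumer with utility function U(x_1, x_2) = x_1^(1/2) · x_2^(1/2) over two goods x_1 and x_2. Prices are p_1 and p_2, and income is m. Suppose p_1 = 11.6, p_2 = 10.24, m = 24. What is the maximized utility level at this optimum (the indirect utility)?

V = 1.101

MU_x_1/MU_x_2 = (0.5·x_2)/(0.5·x_1); tangency sets this equal to p_1/p_2.
Rearranging, p_2·x_2 = p_1·x_1. Substituting into the budget gives p_1·x_1·(1 + 1) = m.
Demand: x_1*(p_1,p_2,m) = 0.5·m/p_1 and x_2* = 0.5·m/p_2.
At p_1=11.6, p_2=10.24, m=24: x_1* = 0.5·24/11.6 = 1.0345, x_2* = 1.1719.
Utility at the optimum: U(1.0345, 1.1719) = 1.101.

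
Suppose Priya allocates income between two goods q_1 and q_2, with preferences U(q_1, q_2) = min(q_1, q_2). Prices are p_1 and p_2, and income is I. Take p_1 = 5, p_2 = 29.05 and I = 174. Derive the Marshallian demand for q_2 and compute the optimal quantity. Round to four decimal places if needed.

q_2* = 5.1101

Leontief preferences: the optimum is at the kink where q_1/1 = q_2/1, i.e. q_2 = q_1.
Budget: p_1·q_1 + p_2·q_1 = I, so (p_1 + p_2)·q_1 = I.
Demand: q_1*(p_1,p_2,I) = I/(p_1 + p_2), q_2* = I/(p_1 + p_2).
Here 5 + 29.05 = 34.05, giving q_2* = 5.1101.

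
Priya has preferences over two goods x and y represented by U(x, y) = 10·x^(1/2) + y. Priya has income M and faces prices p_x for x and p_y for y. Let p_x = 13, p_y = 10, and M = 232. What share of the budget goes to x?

share on x = 0.8289

Plugging in: x* = (5·10/13)² = 14.7929, y* = 3.9692.
Expenditure on x: 13·14.7929 = 192.3077; share = 0.8289.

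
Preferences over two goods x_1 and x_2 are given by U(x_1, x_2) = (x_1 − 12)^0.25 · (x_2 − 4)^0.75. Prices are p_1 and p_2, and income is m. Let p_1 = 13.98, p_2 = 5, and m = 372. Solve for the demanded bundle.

x_1* = 15.2947, x_2* = 31.636

This is Cobb-Douglas in (x_1−12, x_2−4): tangency gives 0.25·p_2·(x_2−4) = 0.75·p_1·(x_1−12).
After buying the subsistence bundle (12, 4), a share 0.25 of the remaining income goes to x_1: x_1* = 12 + 0.25·(m − 12p_1 − 4p_2)/p_1.
Discretionary income = 372 − 12·13.98 − 4·5 = 184.24; x_1* = 12 + 0.25·184.24/13.98 = 15.2947; x_2* = 4 + 0.75·184.24/5 = 31.636.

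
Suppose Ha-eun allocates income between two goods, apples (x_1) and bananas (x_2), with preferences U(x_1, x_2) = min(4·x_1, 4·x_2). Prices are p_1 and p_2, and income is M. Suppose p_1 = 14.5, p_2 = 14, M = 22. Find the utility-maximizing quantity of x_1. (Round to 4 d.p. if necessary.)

Leontief preferences: the optimum is at the kink where x_1/4 = x_2/4, i.e. x_2 = x_1.
Budget: p_1·x_1 + p_2·x_1 = M, so (4·p_1 + 4·p_2)·x_1 = 4·M.
Demand: x_1*(p_1,p_2,M) = 4·M/(4·p_1 + 4·p_2), x_2* = 4·M/(4·p_1 + 4·p_2).
Here 4·14.5 + 4·14 = 114, giving x_1* = 0.7719.

x_1* = 0.7719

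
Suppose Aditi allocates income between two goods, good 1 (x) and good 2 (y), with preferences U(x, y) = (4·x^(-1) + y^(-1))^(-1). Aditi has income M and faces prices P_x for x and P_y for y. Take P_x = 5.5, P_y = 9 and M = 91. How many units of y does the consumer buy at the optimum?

From the CES first-order condition, 4·(y/x)^(2) = P_x/P_y.
Solve for the ratio: y/x = [(1/4)·P_x/P_y]^(0.5).
Substitute y = (y/x)·x into the budget: x* = M/(P_x + P_y·(y/x)).
Numerically y/x = 0.390868, so x* = 91/(5.5 + 9·0.390868) = 10.0911 and y* = 0.390868·10.0911 = 3.9443.

y* = 3.9443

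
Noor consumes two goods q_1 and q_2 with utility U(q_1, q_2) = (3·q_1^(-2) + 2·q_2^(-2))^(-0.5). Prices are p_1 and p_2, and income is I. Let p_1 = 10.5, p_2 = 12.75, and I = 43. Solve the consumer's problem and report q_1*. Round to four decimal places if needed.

q_1* = 2.0535

With the ratio pinned down, the budget gives q_1* = I/(p_1 + p_2·(q_2/q_1)) and q_2* = (q_2/q_1)·q_1*.
Numerically q_2/q_1 = 0.818834, so q_1* = 43/(10.5 + 12.75·0.818834) = 2.0535.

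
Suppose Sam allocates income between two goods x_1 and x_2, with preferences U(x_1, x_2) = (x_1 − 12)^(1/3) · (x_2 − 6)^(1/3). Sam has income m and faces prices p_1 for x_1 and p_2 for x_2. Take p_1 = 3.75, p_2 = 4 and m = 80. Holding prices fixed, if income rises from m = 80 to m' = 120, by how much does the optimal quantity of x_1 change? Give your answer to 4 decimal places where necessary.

Δx_1* = 5.3333

MRS = (x_2−6)/(x_1−12). Tangency with p_1/p_2 gives x_2−6 = (p_1/p_2)·(x_1−12).
Substituting into the budget: x_1* = 12 + 0.5·(m − 12·p_1 − 6·p_2)/p_1, and x_2* = 6 + 0.5·(…)/p_2.
Discretionary income = 80 − 12·3.75 − 6·4 = 11; x_1* = 12 + 0.5·11/3.75 = 13.4667.
At m' = 120: x_1* = 18.8. Change: 18.8 − 13.4667 = 5.3333.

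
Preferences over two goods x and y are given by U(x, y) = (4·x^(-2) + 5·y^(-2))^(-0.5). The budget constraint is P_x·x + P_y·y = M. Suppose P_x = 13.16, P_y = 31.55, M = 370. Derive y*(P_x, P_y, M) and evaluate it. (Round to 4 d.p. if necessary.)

y* = 7.7243

From the CES first-order condition, (4/5)·(y/x)^(3) = P_x/P_y.
Hence y/x = ((5/4)·P_x/P_y)^(1/(3)), i.e. raised to the 1/3 power.
Substitute y = (y/x)·x into the budget: x* = M/(P_x + P_y·(y/x)).
Numerically y/x = 0.804863, so x* = 370/(13.16 + 31.55·0.804863) = 9.5971 and y* = 0.804863·9.5971 = 7.7243.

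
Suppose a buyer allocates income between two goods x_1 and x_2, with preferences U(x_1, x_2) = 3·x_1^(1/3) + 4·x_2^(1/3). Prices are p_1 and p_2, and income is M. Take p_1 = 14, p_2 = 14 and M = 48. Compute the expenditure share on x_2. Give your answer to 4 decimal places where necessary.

share on x_2 = 0.6062

MRS = MU_x_1/MU_x_2 = (3/4)·(x_2/x_1)^(2/3). Set equal to p_1/p_2.
Solve for the ratio: x_2/x_1 = [(4/3)·p_1/p_2]^(1.5).
With the ratio pinned down, the budget gives x_1* = M/(p_1 + p_2·(x_2/x_1)) and x_2* = (x_2/x_1)·x_1*.
Numerically x_2/x_1 = 1.539601, so x_1* = 48/(14 + 14·1.539601) = 1.35 and x_2* = 1.539601·1.35 = 2.0785.
Expenditure on x_2: 14·2.0785 = 29.0994; share = 0.6062.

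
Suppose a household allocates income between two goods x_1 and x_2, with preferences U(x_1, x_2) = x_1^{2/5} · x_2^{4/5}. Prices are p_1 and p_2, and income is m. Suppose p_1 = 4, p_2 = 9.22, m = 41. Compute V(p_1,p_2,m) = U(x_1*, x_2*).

V = 3.8995

The MRS is (1/2)·x_2/x_1. Set MRS = p_1/p_2.
Rearranging, p_2·x_2 = 2·p_1·x_1. Substituting into the budget gives p_1·x_1·(1 + 2) = m.
Demand: x_1*(p_1,p_2,m) = 1/3·m/p_1 and x_2* = 2/3·m/p_2.
At p_1=4, p_2=9.22, m=41: x_1* = 1/3·41/4 = 3.4167, x_2* = 2.9646.
Utility at the optimum: U(3.4167, 2.9646) = 3.8995.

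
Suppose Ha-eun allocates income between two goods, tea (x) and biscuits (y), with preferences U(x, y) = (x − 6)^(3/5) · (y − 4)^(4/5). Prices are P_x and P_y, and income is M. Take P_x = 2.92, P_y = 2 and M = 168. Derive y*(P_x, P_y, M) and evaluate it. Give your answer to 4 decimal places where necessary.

After buying the subsistence bundle (6, 4), a share 3/7 of the remaining income goes to x: x* = 6 + 3/7·(M − 6P_x − 4P_y)/P_x.
Discretionary income = 168 − 6·2.92 − 4·2 = 142.48; y* = 4 + 4/7·142.48/2 = 44.7086.

y* = 44.7086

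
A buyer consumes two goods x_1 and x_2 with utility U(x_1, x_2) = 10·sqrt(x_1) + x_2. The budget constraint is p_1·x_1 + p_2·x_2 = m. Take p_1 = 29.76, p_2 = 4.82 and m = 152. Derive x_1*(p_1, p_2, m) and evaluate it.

x_1* = 0.6558

MU_x_1 = 5/√x_1, MU_x_2 = 1. Tangency: 5/√x_1 = p_1/p_2.
Thus x_1* = (5·p_2/p_1)² — independent of m — with the rest of income spent on x_2.
Plugging in: x_1* = (5·4.82/29.76)² = 0.6558.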